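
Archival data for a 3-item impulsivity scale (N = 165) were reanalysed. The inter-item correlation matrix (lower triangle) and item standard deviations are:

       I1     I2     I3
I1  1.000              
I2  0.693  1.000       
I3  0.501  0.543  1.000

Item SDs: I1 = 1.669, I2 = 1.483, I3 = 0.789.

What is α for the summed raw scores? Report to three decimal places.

Σσ²ᵢ = 1.669² + 1.483² + 0.789² = 5.6074
Covariances σ_ij = r_ij · s_i · s_j:
  σ(I1,I2) = 0.693 × 1.669 × 1.483 = 1.7153
  σ(I1,I3) = 0.501 × 1.669 × 0.789 = 0.6597
  σ(I2,I3) = 0.543 × 1.483 × 0.789 = 0.6354
σ²_T = Σσ²ᵢ + 2·Σσ_ij = 5.6074 + 2 × 3.0104 = 11.6282
α = (3/2)·(1 − 5.6074/11.6282) = 0.777

α = 0.777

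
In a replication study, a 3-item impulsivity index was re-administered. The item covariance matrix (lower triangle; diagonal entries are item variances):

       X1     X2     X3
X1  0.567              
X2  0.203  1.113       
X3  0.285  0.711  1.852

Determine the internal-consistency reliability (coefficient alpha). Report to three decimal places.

Σσᵢ² = 0.567 + 1.113 + 1.852 = 3.532
Σ_{i<j} σ_ij = 1.199
σ²_T = 3.532 + 2 × 1.199 = 5.930
α = (k/(k−1))·(1 − Σσᵢ²/σ²_T) = (3/2)·(1 − 3.532/5.930) = 0.607

coefficient alpha = 0.607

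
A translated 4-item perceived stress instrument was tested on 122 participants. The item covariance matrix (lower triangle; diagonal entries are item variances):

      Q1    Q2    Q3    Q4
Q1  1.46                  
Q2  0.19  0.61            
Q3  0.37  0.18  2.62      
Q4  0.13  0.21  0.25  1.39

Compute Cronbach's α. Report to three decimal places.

sum of item variances = 1.46 + 0.61 + 2.62 + 1.39 = 6.08
Σ_{i<j} σ_ij = 1.33
σ²_T = 6.08 + 2 × 1.33 = 8.74
α = (k/(k−1))·(1 − sum of item variances/σ²_T) = (4/3)·(1 − 6.08/8.74) = 0.406

α = 0.406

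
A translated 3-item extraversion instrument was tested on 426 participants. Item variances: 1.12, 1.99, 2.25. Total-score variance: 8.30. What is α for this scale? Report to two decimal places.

Σσᵢ² = 1.12 + 1.99 + 2.25 = 5.36
α = (k/(k−1))·(1 − Σσᵢ²/σ²_T) = (3/2)·(1 − 5.36/8.30) = 0.53

α = 0.53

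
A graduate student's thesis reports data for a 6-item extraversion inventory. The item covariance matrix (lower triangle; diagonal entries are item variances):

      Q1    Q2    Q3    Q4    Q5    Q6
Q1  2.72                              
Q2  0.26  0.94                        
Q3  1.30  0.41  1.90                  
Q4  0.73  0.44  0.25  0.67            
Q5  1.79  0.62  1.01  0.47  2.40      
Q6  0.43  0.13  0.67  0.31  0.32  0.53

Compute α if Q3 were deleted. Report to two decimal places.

Remaining items: Q1, Q2, Q4, Q5, Q6 (k = 5).
sum of item variances = 2.72 + 0.94 + 0.67 + 2.40 + 0.53 = 7.26
total variance = 7.26 + 2 × 5.50 = 18.26
α (item deleted) = (5/4)·(1 − 7.26/18.26) = 0.75

α = 0.75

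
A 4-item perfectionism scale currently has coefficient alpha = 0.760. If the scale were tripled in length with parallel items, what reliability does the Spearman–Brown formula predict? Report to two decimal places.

predicted reliability = 0.90

Length factor m = 3
α' = m·α / (1 + (m−1)·α)
   = 3 × 0.760 / (1 + (3 − 1) × 0.760)
   = 2.2800 / 2.5200 = 0.90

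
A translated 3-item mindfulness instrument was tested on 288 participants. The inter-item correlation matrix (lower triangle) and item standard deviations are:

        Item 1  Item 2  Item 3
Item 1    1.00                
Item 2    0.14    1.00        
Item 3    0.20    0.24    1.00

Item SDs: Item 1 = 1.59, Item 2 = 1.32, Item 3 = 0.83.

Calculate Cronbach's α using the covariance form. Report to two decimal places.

Σσ²ᵢ = 1.59² + 1.32² + 0.83² = 4.9594
Covariances σ_ij = r_ij · s_i · s_j:
  σ(Item 1,Item 2) = 0.14 × 1.59 × 1.32 = 0.2938
  σ(Item 1,Item 3) = 0.20 × 1.59 × 0.83 = 0.2639
  σ(Item 2,Item 3) = 0.24 × 1.32 × 0.83 = 0.2629
σ²_T = Σσ²ᵢ + 2·Σσ_ij = 4.9594 + 2 × 0.8206 = 6.6006
α = (3/2)·(1 − 4.9594/6.6006) = 0.37

Cronbach's α = 0.37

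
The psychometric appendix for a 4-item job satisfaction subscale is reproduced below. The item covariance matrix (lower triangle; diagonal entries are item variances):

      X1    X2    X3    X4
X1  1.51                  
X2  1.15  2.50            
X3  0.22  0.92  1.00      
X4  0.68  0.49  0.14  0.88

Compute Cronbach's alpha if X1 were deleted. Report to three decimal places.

Remaining items: X2, X3, X4 (k = 3).
sum of item variances = 2.50 + 1.00 + 0.88 = 4.38
σ²_total = 4.38 + 2 × 1.55 = 7.48
α (item deleted) = (3/2)·(1 − 4.38/7.48) = 0.622

Cronbach's alpha = 0.622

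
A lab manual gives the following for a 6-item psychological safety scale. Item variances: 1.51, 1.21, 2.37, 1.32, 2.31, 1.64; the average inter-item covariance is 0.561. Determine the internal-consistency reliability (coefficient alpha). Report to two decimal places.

ΣVar(i) = 1.51 + 1.21 + 2.37 + 1.32 + 2.31 + 1.64 = 10.36
Sum of the 15 distinct covariances = 15 × 0.561 = 8.415
σ²_total = ΣVar(i) + 2·Σcov = 10.36 + 2 × 8.415 = 27.190
α = (6/5)·(1 − 10.36/27.190) = 0.74

coefficient alpha = 0.74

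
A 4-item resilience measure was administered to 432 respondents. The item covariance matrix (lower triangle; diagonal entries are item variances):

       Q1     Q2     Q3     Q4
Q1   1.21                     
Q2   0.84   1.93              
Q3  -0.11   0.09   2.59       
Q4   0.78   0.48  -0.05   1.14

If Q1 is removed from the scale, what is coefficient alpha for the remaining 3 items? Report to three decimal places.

Remaining items: Q2, Q3, Q4 (k = 3).
Σσᵢ² = 1.93 + 2.59 + 1.14 = 5.66
σ²_total = 5.66 + 2 × 0.52 = 6.70
α (item deleted) = (3/2)·(1 − 5.66/6.70) = 0.233

coefficient alpha = 0.233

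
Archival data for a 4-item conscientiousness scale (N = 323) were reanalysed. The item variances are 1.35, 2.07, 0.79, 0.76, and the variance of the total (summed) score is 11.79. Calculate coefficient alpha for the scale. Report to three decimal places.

Σσ²ᵢ = 1.35 + 2.07 + 0.79 + 0.76 = 4.97
α = (k/(k−1))·(1 − Σσ²ᵢ/σ²_T) = (4/3)·(1 − 4.97/11.79) = 0.771

coefficient alpha = 0.771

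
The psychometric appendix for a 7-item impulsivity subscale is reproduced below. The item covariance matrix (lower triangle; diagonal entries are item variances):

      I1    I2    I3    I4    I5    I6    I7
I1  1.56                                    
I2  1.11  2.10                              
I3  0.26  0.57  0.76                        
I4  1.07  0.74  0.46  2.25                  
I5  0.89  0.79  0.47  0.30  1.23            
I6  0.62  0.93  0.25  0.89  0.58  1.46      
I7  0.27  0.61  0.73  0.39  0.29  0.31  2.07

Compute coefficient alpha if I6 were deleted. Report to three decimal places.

Remaining items: I1, I2, I3, I4, I5, I7 (k = 6).
Σσᵢ² = 1.56 + 2.10 + 0.76 + 2.25 + 1.23 + 2.07 = 9.97
Var(T) = 9.97 + 2 × 8.95 = 27.87
α (item deleted) = (6/5)·(1 − 9.97/27.87) = 0.771

coefficient alpha = 0.771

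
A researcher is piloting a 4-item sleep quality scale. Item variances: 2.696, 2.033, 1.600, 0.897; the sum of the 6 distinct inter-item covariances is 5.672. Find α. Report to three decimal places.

α = 0.815

Σσ²ᵢ = 2.696 + 2.033 + 1.600 + 0.897 = 7.226
Sum of distinct covariances = 5.672
σ²_T = Σσ²ᵢ + 2·Σcov = 7.226 + 2 × 5.672 = 18.570
α = (4/3)·(1 − 7.226/18.570) = 0.815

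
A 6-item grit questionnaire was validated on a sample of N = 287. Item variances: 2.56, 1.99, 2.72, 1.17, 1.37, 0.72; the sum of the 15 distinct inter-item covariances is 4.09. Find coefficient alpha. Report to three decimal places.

ΣVar(i) = 2.56 + 1.99 + 2.72 + 1.17 + 1.37 + 0.72 = 10.53
Sum of distinct covariances = 4.09
σ²_total = ΣVar(i) + 2·Σcov = 10.53 + 2 × 4.09 = 18.71
α = (6/5)·(1 − 10.53/18.71) = 0.525

α = 0.525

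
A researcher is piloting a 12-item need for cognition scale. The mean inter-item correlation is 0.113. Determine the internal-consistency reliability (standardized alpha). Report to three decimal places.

Standardized α = k·r̄ / (1 + (k−1)·r̄) = 12 × 0.113 / (1 + 11 × 0.113)
  = 1.3560 / 2.2430 = 0.605

α = 0.605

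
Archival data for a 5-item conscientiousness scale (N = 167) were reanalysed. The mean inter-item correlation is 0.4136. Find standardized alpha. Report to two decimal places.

standardized alpha = 0.78

Standardized α = k·r̄ / (1 + (k−1)·r̄) = 5 × 0.4136 / (1 + 4 × 0.4136)
  = 2.0680 / 2.6544 = 0.78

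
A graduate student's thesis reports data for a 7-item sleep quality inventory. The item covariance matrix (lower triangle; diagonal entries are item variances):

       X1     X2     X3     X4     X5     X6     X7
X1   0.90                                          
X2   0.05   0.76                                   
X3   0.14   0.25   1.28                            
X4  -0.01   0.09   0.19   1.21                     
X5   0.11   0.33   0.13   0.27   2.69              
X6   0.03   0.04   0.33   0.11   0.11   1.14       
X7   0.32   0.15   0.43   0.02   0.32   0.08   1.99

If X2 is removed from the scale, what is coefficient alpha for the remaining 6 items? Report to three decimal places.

Remaining items: X1, X3, X4, X5, X6, X7 (k = 6).
sum of item variances = 0.90 + 1.28 + 1.21 + 2.69 + 1.14 + 1.99 = 9.21
Var(T) = 9.21 + 2 × 2.58 = 14.37
α (item deleted) = (6/5)·(1 − 9.21/14.37) = 0.431

α = 0.431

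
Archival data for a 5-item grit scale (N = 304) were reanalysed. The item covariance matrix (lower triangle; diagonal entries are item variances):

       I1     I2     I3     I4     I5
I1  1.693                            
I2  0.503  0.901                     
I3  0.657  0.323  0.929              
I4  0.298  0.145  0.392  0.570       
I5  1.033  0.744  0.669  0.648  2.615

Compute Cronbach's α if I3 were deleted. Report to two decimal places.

Cronbach's α = 0.72

Remaining items: I1, I2, I4, I5 (k = 4).
Σσᵢ² = 1.693 + 0.901 + 0.570 + 2.615 = 5.779
total variance = 5.779 + 2 × 3.371 = 12.521
α (item deleted) = (4/3)·(1 − 5.779/12.521) = 0.72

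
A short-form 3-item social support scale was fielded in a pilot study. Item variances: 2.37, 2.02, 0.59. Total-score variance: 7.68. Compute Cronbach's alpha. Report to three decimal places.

α = 0.527

ΣVar(i) = 2.37 + 2.02 + 0.59 = 4.98
α = (k/(k−1))·(1 − ΣVar(i)/total variance) = (3/2)·(1 − 4.98/7.68) = 0.527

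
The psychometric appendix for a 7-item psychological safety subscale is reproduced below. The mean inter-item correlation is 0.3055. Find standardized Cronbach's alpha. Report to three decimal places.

α = 0.755

Standardized α = k·r̄ / (1 + (k−1)·r̄) = 7 × 0.3055 / (1 + 6 × 0.3055)
  = 2.1385 / 2.8330 = 0.755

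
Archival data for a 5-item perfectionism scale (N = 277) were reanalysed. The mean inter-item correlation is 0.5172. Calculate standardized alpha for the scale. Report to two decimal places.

standardized alpha = 0.84

Standardized α = k·r̄ / (1 + (k−1)·r̄) = 5 × 0.5172 / (1 + 4 × 0.5172)
  = 2.5860 / 3.0688 = 0.84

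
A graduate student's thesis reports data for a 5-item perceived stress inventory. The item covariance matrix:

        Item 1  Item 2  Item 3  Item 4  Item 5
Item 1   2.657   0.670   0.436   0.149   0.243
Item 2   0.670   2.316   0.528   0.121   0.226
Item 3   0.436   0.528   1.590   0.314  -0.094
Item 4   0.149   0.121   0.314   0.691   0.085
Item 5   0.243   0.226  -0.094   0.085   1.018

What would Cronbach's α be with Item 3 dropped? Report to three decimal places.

Remaining items: Item 1, Item 2, Item 4, Item 5 (k = 4).
ΣVar(i) = 2.657 + 2.316 + 0.691 + 1.018 = 6.682
total variance = 6.682 + 2 × 1.494 = 9.670
α (item deleted) = (4/3)·(1 − 6.682/9.670) = 0.412

Cronbach's α = 0.412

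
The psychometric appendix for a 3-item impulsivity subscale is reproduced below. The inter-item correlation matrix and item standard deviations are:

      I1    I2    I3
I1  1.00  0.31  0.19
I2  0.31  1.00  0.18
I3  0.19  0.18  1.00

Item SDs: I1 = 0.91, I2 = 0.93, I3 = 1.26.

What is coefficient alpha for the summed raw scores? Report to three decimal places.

α = 0.445

Σσ²ᵢ = 0.91² + 0.93² + 1.26² = 3.2806
Covariances σ_ij = r_ij · s_i · s_j:
  σ(I1,I2) = 0.31 × 0.91 × 0.93 = 0.2624
  σ(I1,I3) = 0.19 × 0.91 × 1.26 = 0.2179
  σ(I2,I3) = 0.18 × 0.93 × 1.26 = 0.2109
σ²_T = Σσ²ᵢ + 2·Σσ_ij = 3.2806 + 2 × 0.6912 = 4.6630
α = (3/2)·(1 − 3.2806/4.6630) = 0.445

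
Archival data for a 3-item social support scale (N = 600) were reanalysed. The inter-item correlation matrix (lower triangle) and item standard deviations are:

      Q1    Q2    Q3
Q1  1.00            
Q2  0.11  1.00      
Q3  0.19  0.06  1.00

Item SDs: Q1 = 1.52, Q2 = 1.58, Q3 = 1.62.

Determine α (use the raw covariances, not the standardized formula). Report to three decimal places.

α = 0.289

Σσ²ᵢ = 1.52² + 1.58² + 1.62² = 7.4312
Covariances σ_ij = r_ij · s_i · s_j:
  σ(Q1,Q2) = 0.11 × 1.52 × 1.58 = 0.2642
  σ(Q1,Q3) = 0.19 × 1.52 × 1.62 = 0.4679
  σ(Q2,Q3) = 0.06 × 1.58 × 1.62 = 0.1536
σ²_T = Σσ²ᵢ + 2·Σσ_ij = 7.4312 + 2 × 0.8857 = 9.2026
α = (3/2)·(1 − 7.4312/9.2026) = 0.289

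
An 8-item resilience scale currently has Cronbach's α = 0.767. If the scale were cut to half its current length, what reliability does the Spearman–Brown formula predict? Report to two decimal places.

Length factor m = 1/2
α' = m·α / (1 − (1−m)·α)
   = 1/2 × 0.767 / (1 − (1 − 1/2) × 0.767)
   = 0.3835 / 0.6165 = 0.62

predicted reliability = 0.62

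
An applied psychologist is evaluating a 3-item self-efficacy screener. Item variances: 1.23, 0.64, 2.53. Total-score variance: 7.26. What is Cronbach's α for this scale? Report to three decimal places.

α = 0.591

Σσᵢ² = 1.23 + 0.64 + 2.53 = 4.40
α = (k/(k−1))·(1 − Σσᵢ²/Var(T)) = (3/2)·(1 − 4.40/7.26) = 0.591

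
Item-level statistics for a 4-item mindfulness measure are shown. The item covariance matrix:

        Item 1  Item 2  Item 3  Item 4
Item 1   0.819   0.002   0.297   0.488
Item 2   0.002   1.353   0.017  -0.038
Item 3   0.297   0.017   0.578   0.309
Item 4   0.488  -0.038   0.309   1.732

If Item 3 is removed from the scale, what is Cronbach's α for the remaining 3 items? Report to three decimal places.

Remaining items: Item 1, Item 2, Item 4 (k = 3).
Σσᵢ² = 0.819 + 1.353 + 1.732 = 3.904
total variance = 3.904 + 2 × 0.452 = 4.808
α (item deleted) = (3/2)·(1 − 3.904/4.808) = 0.282

Cronbach's α = 0.282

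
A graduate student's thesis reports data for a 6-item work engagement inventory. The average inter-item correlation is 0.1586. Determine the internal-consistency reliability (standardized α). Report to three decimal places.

α = 0.531

Standardized α = k·r̄ / (1 + (k−1)·r̄) = 6 × 0.1586 / (1 + 5 × 0.1586)
  = 0.9516 / 1.7930 = 0.531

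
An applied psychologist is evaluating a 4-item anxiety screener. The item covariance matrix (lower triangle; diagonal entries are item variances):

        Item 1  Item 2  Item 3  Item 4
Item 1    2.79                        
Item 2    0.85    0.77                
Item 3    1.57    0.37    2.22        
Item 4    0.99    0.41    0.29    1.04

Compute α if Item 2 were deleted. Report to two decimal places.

Remaining items: Item 1, Item 3, Item 4 (k = 3).
Σσ²ᵢ = 2.79 + 2.22 + 1.04 = 6.05
σ²_T = 6.05 + 2 × 2.85 = 11.75
α (item deleted) = (3/2)·(1 − 6.05/11.75) = 0.73

α = 0.73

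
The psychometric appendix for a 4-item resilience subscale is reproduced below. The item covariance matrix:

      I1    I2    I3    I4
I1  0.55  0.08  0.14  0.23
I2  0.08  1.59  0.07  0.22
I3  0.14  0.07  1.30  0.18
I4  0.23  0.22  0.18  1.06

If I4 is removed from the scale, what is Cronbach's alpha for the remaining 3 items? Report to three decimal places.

Remaining items: I1, I2, I3 (k = 3).
Σσᵢ² = 0.55 + 1.59 + 1.30 = 3.44
total variance = 3.44 + 2 × 0.29 = 4.02
α (item deleted) = (3/2)·(1 − 3.44/4.02) = 0.216

α = 0.216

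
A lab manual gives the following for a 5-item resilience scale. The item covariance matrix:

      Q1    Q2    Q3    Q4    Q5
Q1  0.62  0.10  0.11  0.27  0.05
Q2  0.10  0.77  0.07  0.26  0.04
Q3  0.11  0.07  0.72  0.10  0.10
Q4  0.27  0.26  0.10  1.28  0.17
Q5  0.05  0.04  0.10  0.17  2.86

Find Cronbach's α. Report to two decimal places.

Σσᵢ² = 0.62 + 0.77 + 0.72 + 1.28 + 2.86 = 6.25
Σ_{i<j} σ_ij = 1.27
σ²_total = 6.25 + 2 × 1.27 = 8.79
α = (k/(k−1))·(1 − Σσᵢ²/σ²_total) = (5/4)·(1 − 6.25/8.79) = 0.36

Cronbach's α = 0.36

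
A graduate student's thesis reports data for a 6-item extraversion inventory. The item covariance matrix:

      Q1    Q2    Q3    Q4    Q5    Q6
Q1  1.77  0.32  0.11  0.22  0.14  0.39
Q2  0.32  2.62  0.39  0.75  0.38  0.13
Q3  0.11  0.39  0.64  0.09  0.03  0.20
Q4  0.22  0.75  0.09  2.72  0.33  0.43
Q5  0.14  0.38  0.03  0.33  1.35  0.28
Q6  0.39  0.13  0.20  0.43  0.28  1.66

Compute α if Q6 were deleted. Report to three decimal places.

Remaining items: Q1, Q2, Q3, Q4, Q5 (k = 5).
ΣVar(i) = 1.77 + 2.62 + 0.64 + 2.72 + 1.35 = 9.10
σ²_total = 9.10 + 2 × 2.76 = 14.62
α (item deleted) = (5/4)·(1 − 9.10/14.62) = 0.472

α = 0.472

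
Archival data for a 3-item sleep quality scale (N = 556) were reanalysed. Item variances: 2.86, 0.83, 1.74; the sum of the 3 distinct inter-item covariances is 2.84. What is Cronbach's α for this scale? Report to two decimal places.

Cronbach's α = 0.77

Σσᵢ² = 2.86 + 0.83 + 1.74 = 5.43
Sum of distinct covariances = 2.84
σ²_total = Σσᵢ² + 2·Σcov = 5.43 + 2 × 2.84 = 11.11
α = (3/2)·(1 − 5.43/11.11) = 0.77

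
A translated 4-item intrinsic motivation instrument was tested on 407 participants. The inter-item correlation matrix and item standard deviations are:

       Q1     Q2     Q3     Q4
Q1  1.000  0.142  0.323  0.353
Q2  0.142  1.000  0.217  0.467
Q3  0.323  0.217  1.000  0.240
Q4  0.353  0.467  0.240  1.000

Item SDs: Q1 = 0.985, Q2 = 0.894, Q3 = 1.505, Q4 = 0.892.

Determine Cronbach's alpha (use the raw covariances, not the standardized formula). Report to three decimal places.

α = 0.587

Σσ²ᵢ = 0.985² + 0.894² + 1.505² + 0.892² = 4.8301
Covariances σ_ij = r_ij · s_i · s_j:
  σ(Q1,Q2) = 0.142 × 0.985 × 0.894 = 0.1250
  σ(Q1,Q3) = 0.323 × 0.985 × 1.505 = 0.4788
  σ(Q1,Q4) = 0.353 × 0.985 × 0.892 = 0.3102
  σ(Q2,Q3) = 0.217 × 0.894 × 1.505 = 0.2920
  σ(Q2,Q4) = 0.467 × 0.894 × 0.892 = 0.3724
  σ(Q3,Q4) = 0.240 × 1.505 × 0.892 = 0.3222
σ²_T = Σσ²ᵢ + 2·Σσ_ij = 4.8301 + 2 × 1.9006 = 8.6313
α = (4/3)·(1 − 4.8301/8.6313) = 0.587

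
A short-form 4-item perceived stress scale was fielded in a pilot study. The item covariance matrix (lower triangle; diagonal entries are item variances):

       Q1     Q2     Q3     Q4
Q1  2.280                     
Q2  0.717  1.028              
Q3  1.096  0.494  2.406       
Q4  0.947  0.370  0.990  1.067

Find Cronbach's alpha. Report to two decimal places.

Cronbach's alpha = 0.77

ΣVar(i) = 2.280 + 1.028 + 2.406 + 1.067 = 6.781
Sum of off-diagonal covariances = 4.614
σ²_total = 6.781 + 2 × 4.614 = 16.009
α = (k/(k−1))·(1 − ΣVar(i)/σ²_total) = (4/3)·(1 − 6.781/16.009) = 0.77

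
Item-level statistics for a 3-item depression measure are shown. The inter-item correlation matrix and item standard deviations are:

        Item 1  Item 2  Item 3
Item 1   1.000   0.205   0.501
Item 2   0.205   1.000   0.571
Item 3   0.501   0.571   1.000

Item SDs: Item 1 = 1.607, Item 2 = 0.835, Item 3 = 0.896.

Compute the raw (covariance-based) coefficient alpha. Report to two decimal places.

α = 0.62

Σσ²ᵢ = 1.607² + 0.835² + 0.896² = 4.0825
Covariances σ_ij = r_ij · s_i · s_j:
  σ(Item 1,Item 2) = 0.205 × 1.607 × 0.835 = 0.2751
  σ(Item 1,Item 3) = 0.501 × 1.607 × 0.896 = 0.7214
  σ(Item 2,Item 3) = 0.571 × 0.835 × 0.896 = 0.4272
σ²_T = Σσ²ᵢ + 2·Σσ_ij = 4.0825 + 2 × 1.4237 = 6.9299
α = (3/2)·(1 − 4.0825/6.9299) = 0.62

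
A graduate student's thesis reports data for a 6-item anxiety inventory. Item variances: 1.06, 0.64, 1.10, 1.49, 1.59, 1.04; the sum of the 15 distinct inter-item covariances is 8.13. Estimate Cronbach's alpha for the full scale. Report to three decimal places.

α = 0.842

Σσ²ᵢ = 1.06 + 0.64 + 1.10 + 1.49 + 1.59 + 1.04 = 6.92
Sum of distinct covariances = 8.13
σ²_total = Σσ²ᵢ + 2·Σcov = 6.92 + 2 × 8.13 = 23.18
α = (6/5)·(1 − 6.92/23.18) = 0.842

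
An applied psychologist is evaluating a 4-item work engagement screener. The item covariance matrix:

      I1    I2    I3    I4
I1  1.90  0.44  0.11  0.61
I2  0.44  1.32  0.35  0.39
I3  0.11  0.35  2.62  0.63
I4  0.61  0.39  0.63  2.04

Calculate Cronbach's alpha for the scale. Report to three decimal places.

ΣVar(i) = 1.90 + 1.32 + 2.62 + 2.04 = 7.88
Sum of off-diagonal covariances = 2.53
Var(T) = 7.88 + 2 × 2.53 = 12.94
α = (k/(k−1))·(1 − ΣVar(i)/Var(T)) = (4/3)·(1 − 7.88/12.94) = 0.521

α = 0.521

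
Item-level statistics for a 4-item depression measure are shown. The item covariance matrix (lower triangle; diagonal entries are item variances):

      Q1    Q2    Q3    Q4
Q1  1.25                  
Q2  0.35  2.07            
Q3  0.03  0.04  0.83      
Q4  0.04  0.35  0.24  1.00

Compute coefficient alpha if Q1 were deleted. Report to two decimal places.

α = 0.37

Remaining items: Q2, Q3, Q4 (k = 3).
sum of item variances = 2.07 + 0.83 + 1.00 = 3.90
σ²_T = 3.90 + 2 × 0.63 = 5.16
α (item deleted) = (3/2)·(1 − 3.90/5.16) = 0.37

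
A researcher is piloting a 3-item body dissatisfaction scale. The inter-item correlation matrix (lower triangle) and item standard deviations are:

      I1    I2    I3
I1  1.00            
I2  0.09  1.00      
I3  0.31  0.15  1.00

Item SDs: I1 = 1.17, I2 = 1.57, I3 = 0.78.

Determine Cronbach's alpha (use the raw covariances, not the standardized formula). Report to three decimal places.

Cronbach's alpha = 0.332

Σσ²ᵢ = 1.17² + 1.57² + 0.78² = 4.4422
Covariances σ_ij = r_ij · s_i · s_j:
  σ(I1,I2) = 0.09 × 1.17 × 1.57 = 0.1653
  σ(I1,I3) = 0.31 × 1.17 × 0.78 = 0.2829
  σ(I2,I3) = 0.15 × 1.57 × 0.78 = 0.1837
σ²_T = Σσ²ᵢ + 2·Σσ_ij = 4.4422 + 2 × 0.6319 = 5.7060
α = (3/2)·(1 − 4.4422/5.7060) = 0.332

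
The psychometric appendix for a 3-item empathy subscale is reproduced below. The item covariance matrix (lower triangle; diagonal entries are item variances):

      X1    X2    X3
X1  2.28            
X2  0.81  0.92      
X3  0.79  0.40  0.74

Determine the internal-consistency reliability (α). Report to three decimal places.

Σσ²ᵢ = 2.28 + 0.92 + 0.74 = 3.94
Sum of the distinct covariances = 2.00
σ²_T = 3.94 + 2 × 2.00 = 7.94
α = (k/(k−1))·(1 − Σσ²ᵢ/σ²_T) = (3/2)·(1 − 3.94/7.94) = 0.756

α = 0.756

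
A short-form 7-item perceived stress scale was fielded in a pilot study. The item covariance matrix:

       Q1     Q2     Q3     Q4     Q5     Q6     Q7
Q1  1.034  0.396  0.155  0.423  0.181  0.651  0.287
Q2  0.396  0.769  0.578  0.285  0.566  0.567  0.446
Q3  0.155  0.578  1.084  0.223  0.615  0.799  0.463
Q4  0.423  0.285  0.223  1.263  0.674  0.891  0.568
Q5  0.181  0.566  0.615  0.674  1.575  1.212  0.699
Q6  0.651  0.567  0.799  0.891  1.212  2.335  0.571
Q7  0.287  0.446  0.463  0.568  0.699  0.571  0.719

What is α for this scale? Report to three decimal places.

ΣVar(i) = 1.034 + 0.769 + 1.084 + 1.263 + 1.575 + 2.335 + 0.719 = 8.779
Sum of the distinct covariances = 11.250
σ²_T = 8.779 + 2 × 11.250 = 31.279
α = (k/(k−1))·(1 − ΣVar(i)/σ²_T) = (7/6)·(1 − 8.779/31.279) = 0.839

α = 0.839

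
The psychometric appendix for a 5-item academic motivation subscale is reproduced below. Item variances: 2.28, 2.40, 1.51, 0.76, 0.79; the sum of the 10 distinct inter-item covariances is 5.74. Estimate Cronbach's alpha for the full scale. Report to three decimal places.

α = 0.747

ΣVar(i) = 2.28 + 2.40 + 1.51 + 0.76 + 0.79 = 7.74
Sum of distinct covariances = 5.74
σ²_total = ΣVar(i) + 2·Σcov = 7.74 + 2 × 5.74 = 19.22
α = (5/4)·(1 − 7.74/19.22) = 0.747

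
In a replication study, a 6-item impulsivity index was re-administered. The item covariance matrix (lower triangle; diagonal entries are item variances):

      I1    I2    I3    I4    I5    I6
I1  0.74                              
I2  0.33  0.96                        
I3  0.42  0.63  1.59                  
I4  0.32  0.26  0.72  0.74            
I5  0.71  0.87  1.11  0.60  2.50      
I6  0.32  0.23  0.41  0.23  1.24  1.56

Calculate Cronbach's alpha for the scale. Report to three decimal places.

sum of item variances = 0.74 + 0.96 + 1.59 + 0.74 + 2.50 + 1.56 = 8.09
Σ_{i<j} σ_ij = 8.40
total variance = 8.09 + 2 × 8.40 = 24.89
α = (k/(k−1))·(1 − sum of item variances/total variance) = (6/5)·(1 − 8.09/24.89) = 0.810

α = 0.810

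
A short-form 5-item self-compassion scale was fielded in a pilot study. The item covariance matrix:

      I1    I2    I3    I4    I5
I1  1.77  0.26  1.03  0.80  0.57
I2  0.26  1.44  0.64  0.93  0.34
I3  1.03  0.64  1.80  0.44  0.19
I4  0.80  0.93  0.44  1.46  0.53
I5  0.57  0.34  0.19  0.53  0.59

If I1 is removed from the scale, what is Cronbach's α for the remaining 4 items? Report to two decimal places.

Cronbach's α = 0.72

Remaining items: I2, I3, I4, I5 (k = 4).
sum of item variances = 1.44 + 1.80 + 1.46 + 0.59 = 5.29
σ²_total = 5.29 + 2 × 3.07 = 11.43
α (item deleted) = (4/3)·(1 − 5.29/11.43) = 0.72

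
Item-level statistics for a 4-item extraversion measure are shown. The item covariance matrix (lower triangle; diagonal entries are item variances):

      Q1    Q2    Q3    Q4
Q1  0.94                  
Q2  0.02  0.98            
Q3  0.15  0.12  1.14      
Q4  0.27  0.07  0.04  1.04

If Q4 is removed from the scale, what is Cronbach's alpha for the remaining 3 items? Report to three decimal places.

α = 0.239

Remaining items: Q1, Q2, Q3 (k = 3).
sum of item variances = 0.94 + 0.98 + 1.14 = 3.06
σ²_T = 3.06 + 2 × 0.29 = 3.64
α (item deleted) = (3/2)·(1 − 3.06/3.64) = 0.239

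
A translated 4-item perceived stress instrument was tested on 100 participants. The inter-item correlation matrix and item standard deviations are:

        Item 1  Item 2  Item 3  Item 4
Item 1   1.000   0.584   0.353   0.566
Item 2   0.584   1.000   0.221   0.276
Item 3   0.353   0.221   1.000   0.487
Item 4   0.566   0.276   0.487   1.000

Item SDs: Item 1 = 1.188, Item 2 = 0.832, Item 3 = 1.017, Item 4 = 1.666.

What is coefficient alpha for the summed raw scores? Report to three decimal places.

Σσ²ᵢ = 1.188² + 0.832² + 1.017² + 1.666² = 5.9134
Covariances σ_ij = r_ij · s_i · s_j:
  σ(Item 1,Item 2) = 0.584 × 1.188 × 0.832 = 0.5772
  σ(Item 1,Item 3) = 0.353 × 1.188 × 1.017 = 0.4265
  σ(Item 1,Item 4) = 0.566 × 1.188 × 1.666 = 1.1202
  σ(Item 2,Item 3) = 0.221 × 0.832 × 1.017 = 0.1870
  σ(Item 2,Item 4) = 0.276 × 0.832 × 1.666 = 0.3826
  σ(Item 3,Item 4) = 0.487 × 1.017 × 1.666 = 0.8251
σ²_T = Σσ²ᵢ + 2·Σσ_ij = 5.9134 + 2 × 3.5186 = 12.9506
α = (4/3)·(1 − 5.9134/12.9506) = 0.725

α = 0.725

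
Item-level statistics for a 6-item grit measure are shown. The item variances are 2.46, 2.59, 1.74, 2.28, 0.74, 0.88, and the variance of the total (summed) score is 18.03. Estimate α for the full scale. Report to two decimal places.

α = 0.49

Σσ²ᵢ = 2.46 + 2.59 + 1.74 + 2.28 + 0.74 + 0.88 = 10.69
α = (k/(k−1))·(1 − Σσ²ᵢ/total variance) = (6/5)·(1 − 10.69/18.03) = 0.49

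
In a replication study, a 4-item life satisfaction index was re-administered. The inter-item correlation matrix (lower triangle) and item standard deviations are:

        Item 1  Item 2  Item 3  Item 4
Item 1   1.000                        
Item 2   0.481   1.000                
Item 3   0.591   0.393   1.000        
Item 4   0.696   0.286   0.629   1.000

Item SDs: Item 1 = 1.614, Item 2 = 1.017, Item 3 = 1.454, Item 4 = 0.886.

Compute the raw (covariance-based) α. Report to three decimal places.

Σσ²ᵢ = 1.614² + 1.017² + 1.454² + 0.886² = 6.5384
Covariances σ_ij = r_ij · s_i · s_j:
  σ(Item 1,Item 2) = 0.481 × 1.614 × 1.017 = 0.7895
  σ(Item 1,Item 3) = 0.591 × 1.614 × 1.454 = 1.3869
  σ(Item 1,Item 4) = 0.696 × 1.614 × 0.886 = 0.9953
  σ(Item 2,Item 3) = 0.393 × 1.017 × 1.454 = 0.5811
  σ(Item 2,Item 4) = 0.286 × 1.017 × 0.886 = 0.2577
  σ(Item 3,Item 4) = 0.629 × 1.454 × 0.886 = 0.8103
σ²_T = Σσ²ᵢ + 2·Σσ_ij = 6.5384 + 2 × 4.8208 = 16.1800
α = (4/3)·(1 − 6.5384/16.1800) = 0.795

α = 0.795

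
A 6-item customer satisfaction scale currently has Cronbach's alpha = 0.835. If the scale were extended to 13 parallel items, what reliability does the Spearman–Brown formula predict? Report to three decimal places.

predicted reliability = 0.916

Length factor m = 13/6 = 2.1667
α' = m·α / (1 + (m−1)·α)
   = 13/6 × 0.835 / (1 + (13/6 − 1) × 0.835)
   = 1.8092 / 1.9742 = 0.916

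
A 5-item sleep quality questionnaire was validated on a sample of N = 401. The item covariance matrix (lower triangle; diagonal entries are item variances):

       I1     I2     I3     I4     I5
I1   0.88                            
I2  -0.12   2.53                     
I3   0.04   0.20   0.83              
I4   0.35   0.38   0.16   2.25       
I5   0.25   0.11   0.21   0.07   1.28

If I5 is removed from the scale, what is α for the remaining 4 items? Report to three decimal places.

Remaining items: I1, I2, I3, I4 (k = 4).
Σσ²ᵢ = 0.88 + 2.53 + 0.83 + 2.25 = 6.49
σ²_T = 6.49 + 2 × 1.01 = 8.51
α (item deleted) = (4/3)·(1 − 6.49/8.51) = 0.316

α = 0.316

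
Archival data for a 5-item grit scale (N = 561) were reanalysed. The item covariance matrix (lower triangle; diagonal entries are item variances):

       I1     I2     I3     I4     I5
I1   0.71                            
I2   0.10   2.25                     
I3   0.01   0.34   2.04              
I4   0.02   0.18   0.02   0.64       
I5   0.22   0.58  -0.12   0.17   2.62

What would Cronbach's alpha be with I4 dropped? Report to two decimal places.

Cronbach's alpha = 0.30

Remaining items: I1, I2, I3, I5 (k = 4).
sum of item variances = 0.71 + 2.25 + 2.04 + 2.62 = 7.62
total variance = 7.62 + 2 × 1.13 = 9.88
α (item deleted) = (4/3)·(1 − 7.62/9.88) = 0.30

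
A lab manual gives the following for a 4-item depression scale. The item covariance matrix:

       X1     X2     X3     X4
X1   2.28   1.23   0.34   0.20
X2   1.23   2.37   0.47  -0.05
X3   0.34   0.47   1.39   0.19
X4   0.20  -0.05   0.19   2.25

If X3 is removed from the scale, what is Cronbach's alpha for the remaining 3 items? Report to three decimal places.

Remaining items: X1, X2, X4 (k = 3).
ΣVar(i) = 2.28 + 2.37 + 2.25 = 6.90
σ²_total = 6.90 + 2 × 1.38 = 9.66
α (item deleted) = (3/2)·(1 − 6.90/9.66) = 0.429

α = 0.429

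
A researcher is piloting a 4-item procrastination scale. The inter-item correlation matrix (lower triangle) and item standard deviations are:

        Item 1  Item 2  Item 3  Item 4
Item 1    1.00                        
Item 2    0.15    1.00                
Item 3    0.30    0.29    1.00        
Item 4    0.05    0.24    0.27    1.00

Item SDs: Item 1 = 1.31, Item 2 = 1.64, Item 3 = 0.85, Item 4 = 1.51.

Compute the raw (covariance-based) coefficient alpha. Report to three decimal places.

Σσ²ᵢ = 1.31² + 1.64² + 0.85² + 1.51² = 7.4083
Covariances σ_ij = r_ij · s_i · s_j:
  σ(Item 1,Item 2) = 0.15 × 1.31 × 1.64 = 0.3223
  σ(Item 1,Item 3) = 0.30 × 1.31 × 0.85 = 0.3341
  σ(Item 1,Item 4) = 0.05 × 1.31 × 1.51 = 0.0989
  σ(Item 2,Item 3) = 0.29 × 1.64 × 0.85 = 0.4043
  σ(Item 2,Item 4) = 0.24 × 1.64 × 1.51 = 0.5943
  σ(Item 3,Item 4) = 0.27 × 0.85 × 1.51 = 0.3465
σ²_T = Σσ²ᵢ + 2·Σσ_ij = 7.4083 + 2 × 2.1004 = 11.6091
α = (4/3)·(1 − 7.4083/11.6091) = 0.482

coefficient alpha = 0.482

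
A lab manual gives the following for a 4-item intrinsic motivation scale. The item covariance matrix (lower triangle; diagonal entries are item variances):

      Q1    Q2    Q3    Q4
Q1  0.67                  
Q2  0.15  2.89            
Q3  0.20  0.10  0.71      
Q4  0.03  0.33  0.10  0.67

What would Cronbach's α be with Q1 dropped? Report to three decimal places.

α = 0.298

Remaining items: Q2, Q3, Q4 (k = 3).
sum of item variances = 2.89 + 0.71 + 0.67 = 4.27
σ²_T = 4.27 + 2 × 0.53 = 5.33
α (item deleted) = (3/2)·(1 − 4.27/5.33) = 0.298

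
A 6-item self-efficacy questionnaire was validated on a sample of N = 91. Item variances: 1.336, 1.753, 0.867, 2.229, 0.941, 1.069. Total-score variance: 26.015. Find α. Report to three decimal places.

Σσᵢ² = 1.336 + 1.753 + 0.867 + 2.229 + 0.941 + 1.069 = 8.195
α = (k/(k−1))·(1 − Σσᵢ²/σ²_T) = (6/5)·(1 − 8.195/26.015) = 0.822

α = 0.822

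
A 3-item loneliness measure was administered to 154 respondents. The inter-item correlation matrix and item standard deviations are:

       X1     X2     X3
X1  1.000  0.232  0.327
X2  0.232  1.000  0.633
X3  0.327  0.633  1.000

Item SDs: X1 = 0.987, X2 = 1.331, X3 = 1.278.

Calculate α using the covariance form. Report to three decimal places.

Σσ²ᵢ = 0.987² + 1.331² + 1.278² = 4.3790
Covariances σ_ij = r_ij · s_i · s_j:
  σ(X1,X2) = 0.232 × 0.987 × 1.331 = 0.3048
  σ(X1,X3) = 0.327 × 0.987 × 1.278 = 0.4125
  σ(X2,X3) = 0.633 × 1.331 × 1.278 = 1.0767
σ²_T = Σσ²ᵢ + 2·Σσ_ij = 4.3790 + 2 × 1.7940 = 7.9670
α = (3/2)·(1 − 4.3790/7.9670) = 0.676

α = 0.676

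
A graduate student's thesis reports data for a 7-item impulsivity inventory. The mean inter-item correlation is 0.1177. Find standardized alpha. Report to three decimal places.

standardized alpha = 0.483

Standardized α = k·r̄ / (1 + (k−1)·r̄) = 7 × 0.1177 / (1 + 6 × 0.1177)
  = 0.8239 / 1.7062 = 0.483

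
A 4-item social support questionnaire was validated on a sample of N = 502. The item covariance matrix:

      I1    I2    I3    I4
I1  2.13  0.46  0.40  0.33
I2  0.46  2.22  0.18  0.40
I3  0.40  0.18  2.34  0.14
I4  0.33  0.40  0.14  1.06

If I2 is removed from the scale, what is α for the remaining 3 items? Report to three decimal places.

Remaining items: I1, I3, I4 (k = 3).
ΣVar(i) = 2.13 + 2.34 + 1.06 = 5.53
total variance = 5.53 + 2 × 0.87 = 7.27
α (item deleted) = (3/2)·(1 − 5.53/7.27) = 0.359

α = 0.359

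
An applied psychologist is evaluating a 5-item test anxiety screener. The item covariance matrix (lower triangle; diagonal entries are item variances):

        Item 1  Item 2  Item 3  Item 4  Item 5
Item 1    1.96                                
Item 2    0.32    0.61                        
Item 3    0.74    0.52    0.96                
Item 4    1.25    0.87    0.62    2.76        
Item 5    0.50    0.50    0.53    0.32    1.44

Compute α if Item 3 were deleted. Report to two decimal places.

Remaining items: Item 1, Item 2, Item 4, Item 5 (k = 4).
Σσ²ᵢ = 1.96 + 0.61 + 2.76 + 1.44 = 6.77
total variance = 6.77 + 2 × 3.76 = 14.29
α (item deleted) = (4/3)·(1 − 6.77/14.29) = 0.70

α = 0.70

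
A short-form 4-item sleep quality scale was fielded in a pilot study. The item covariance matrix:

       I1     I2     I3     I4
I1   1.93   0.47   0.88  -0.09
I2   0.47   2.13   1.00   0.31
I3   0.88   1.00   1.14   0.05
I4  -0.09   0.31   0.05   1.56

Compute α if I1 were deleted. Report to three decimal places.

α = 0.540

Remaining items: I2, I3, I4 (k = 3).
Σσᵢ² = 2.13 + 1.14 + 1.56 = 4.83
Var(T) = 4.83 + 2 × 1.36 = 7.55
α (item deleted) = (3/2)·(1 − 4.83/7.55) = 0.540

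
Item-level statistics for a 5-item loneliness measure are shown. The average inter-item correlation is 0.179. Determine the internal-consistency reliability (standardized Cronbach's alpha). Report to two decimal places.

Standardized α = k·r̄ / (1 + (k−1)·r̄) = 5 × 0.179 / (1 + 4 × 0.179)
  = 0.8950 / 1.7160 = 0.52

α = 0.52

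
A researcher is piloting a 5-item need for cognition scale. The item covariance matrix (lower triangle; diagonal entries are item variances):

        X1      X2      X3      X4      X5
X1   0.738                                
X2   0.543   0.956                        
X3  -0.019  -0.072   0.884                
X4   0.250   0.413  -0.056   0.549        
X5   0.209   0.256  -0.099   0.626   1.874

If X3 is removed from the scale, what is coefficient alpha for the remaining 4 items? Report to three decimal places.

coefficient alpha = 0.703

Remaining items: X1, X2, X4, X5 (k = 4).
sum of item variances = 0.738 + 0.956 + 0.549 + 1.874 = 4.117
σ²_T = 4.117 + 2 × 2.297 = 8.711
α (item deleted) = (4/3)·(1 − 4.117/8.711) = 0.703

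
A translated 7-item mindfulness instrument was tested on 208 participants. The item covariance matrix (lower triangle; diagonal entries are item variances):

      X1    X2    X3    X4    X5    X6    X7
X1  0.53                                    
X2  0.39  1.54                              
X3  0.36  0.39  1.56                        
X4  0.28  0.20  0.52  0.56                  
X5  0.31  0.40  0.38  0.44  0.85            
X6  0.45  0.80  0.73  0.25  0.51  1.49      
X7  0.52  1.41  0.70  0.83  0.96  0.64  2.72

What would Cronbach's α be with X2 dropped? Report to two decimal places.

α = 0.81

Remaining items: X1, X3, X4, X5, X6, X7 (k = 6).
sum of item variances = 0.53 + 1.56 + 0.56 + 0.85 + 1.49 + 2.72 = 7.71
σ²_total = 7.71 + 2 × 7.88 = 23.47
α (item deleted) = (6/5)·(1 − 7.71/23.47) = 0.81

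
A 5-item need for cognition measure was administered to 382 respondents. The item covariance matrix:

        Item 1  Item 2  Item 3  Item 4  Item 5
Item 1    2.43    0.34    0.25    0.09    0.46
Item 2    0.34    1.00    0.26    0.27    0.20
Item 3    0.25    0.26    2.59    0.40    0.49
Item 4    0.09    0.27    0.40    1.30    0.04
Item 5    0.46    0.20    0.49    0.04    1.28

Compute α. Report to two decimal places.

α = 0.49

Σσᵢ² = 2.43 + 1.00 + 2.59 + 1.30 + 1.28 = 8.60
Sum of the distinct covariances = 2.80
Var(T) = 8.60 + 2 × 2.80 = 14.20
α = (k/(k−1))·(1 − Σσᵢ²/Var(T)) = (5/4)·(1 − 8.60/14.20) = 0.49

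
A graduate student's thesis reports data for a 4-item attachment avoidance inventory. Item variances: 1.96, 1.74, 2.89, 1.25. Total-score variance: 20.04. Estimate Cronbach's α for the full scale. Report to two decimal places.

α = 0.81

Σσᵢ² = 1.96 + 1.74 + 2.89 + 1.25 = 7.84
α = (k/(k−1))·(1 − Σσᵢ²/Var(T)) = (4/3)·(1 − 7.84/20.04) = 0.81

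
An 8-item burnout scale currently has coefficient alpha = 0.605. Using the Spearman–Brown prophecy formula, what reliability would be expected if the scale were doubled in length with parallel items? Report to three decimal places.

Length factor m = 2
α' = m·α / (1 + (m−1)·α)
   = 2 × 0.605 / (1 + (2 − 1) × 0.605)
   = 1.2100 / 1.6050 = 0.754

predicted reliability = 0.754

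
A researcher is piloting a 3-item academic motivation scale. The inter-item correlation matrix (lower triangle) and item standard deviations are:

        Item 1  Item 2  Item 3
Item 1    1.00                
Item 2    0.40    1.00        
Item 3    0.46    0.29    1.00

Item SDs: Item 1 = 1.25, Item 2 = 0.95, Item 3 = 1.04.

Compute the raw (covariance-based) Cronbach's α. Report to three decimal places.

Cronbach's α = 0.651

Σσ²ᵢ = 1.25² + 0.95² + 1.04² = 3.5466
Covariances σ_ij = r_ij · s_i · s_j:
  σ(Item 1,Item 2) = 0.40 × 1.25 × 0.95 = 0.4750
  σ(Item 1,Item 3) = 0.46 × 1.25 × 1.04 = 0.5980
  σ(Item 2,Item 3) = 0.29 × 0.95 × 1.04 = 0.2865
σ²_T = Σσ²ᵢ + 2·Σσ_ij = 3.5466 + 2 × 1.3595 = 6.2656
α = (3/2)·(1 − 3.5466/6.2656) = 0.651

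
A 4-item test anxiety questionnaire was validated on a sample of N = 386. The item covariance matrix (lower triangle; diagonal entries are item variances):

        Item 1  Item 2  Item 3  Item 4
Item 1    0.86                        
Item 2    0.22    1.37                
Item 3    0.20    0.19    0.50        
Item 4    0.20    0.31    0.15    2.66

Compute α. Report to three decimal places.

ΣVar(i) = 0.86 + 1.37 + 0.50 + 2.66 = 5.39
Sum of off-diagonal covariances = 1.27
σ²_T = 5.39 + 2 × 1.27 = 7.93
α = (k/(k−1))·(1 − ΣVar(i)/σ²_T) = (4/3)·(1 − 5.39/7.93) = 0.427

α = 0.427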